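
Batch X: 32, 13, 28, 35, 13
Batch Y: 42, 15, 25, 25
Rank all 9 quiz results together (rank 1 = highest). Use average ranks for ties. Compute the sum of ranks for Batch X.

26

Sorted (descending): 42, 35, 32, 28, 25, 25, 15, 13, 13
The 2 values of 25 occupy positions 5–6 → average rank (5+6)/2 = 5.5.
The 2 values of 13 occupy positions 8–9 → average rank (8+9)/2 = 8.5.
Batch X values → pooled ranks: 32→3, 13→8.5, 28→4, 35→2, 13→8.5
Rank sum = 3 + 8.5 + 4 + 2 + 8.5 = 26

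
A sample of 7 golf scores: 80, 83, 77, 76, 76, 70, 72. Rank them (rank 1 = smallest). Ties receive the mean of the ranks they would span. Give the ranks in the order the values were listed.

Sorted (ascending): 70, 72, 76, 76, 77, 80, 83
The 2 values of 76 occupy positions 3–4 → average rank (3+4)/2 = 3.5.

6, 7, 5, 3.5, 3.5, 1, 2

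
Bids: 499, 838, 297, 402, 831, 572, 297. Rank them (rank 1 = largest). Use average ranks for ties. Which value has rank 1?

Sorted (descending): 838, 831, 572, 499, 402, 297, 297
The 2 values of 297 occupy positions 6–7 → average rank (6+7)/2 = 6.5.
Rank 1 → value 838.

838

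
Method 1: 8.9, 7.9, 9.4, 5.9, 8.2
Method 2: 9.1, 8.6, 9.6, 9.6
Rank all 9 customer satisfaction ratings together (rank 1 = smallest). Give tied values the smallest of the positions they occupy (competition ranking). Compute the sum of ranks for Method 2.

26

Sorted (ascending): 5.9, 7.9, 8.2, 8.6, 8.9, 9.1, 9.4, 9.6, 9.6
The 2 values of 9.6 occupy positions 8–9 → each gets rank 8.
Method 2 values → pooled ranks: 9.1→6, 8.6→4, 9.6→8, 9.6→8
Rank sum = 6 + 4 + 8 + 8 = 26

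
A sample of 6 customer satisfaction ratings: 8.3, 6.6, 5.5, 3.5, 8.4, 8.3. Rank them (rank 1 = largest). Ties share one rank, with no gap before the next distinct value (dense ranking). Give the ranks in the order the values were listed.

Sorted (descending): 8.4, 8.3, 8.3, 6.6, 5.5, 3.5
The 2 values of 8.3 share dense rank 2.
Remaining distinct values take the next consecutive integers.

2, 3, 4, 5, 1, 2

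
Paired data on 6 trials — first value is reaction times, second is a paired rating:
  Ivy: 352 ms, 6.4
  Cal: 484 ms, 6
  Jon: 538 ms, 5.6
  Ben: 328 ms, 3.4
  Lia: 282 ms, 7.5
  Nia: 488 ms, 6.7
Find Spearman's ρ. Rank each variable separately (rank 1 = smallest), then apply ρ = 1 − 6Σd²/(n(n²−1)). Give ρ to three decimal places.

-0.257

Ranks of variable 1: 3, 4, 6, 2, 1, 5
Ranks of variable 2: 4, 3, 2, 1, 6, 5
d = r₁ − r₂: -1, 1, 4, 1, -5, 0
d²: 1, 1, 16, 1, 25, 0; Σd² = 44
ρ = 1 − 6·44/(6·35) = 1 − 264/210 = -0.257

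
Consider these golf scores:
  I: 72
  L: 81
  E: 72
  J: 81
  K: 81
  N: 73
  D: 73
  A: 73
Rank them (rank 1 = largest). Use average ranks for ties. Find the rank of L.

Sorted (descending): 81, 81, 81, 73, 73, 73, 72, 72
The 3 values of 81 occupy positions 1–3 → average rank 2.
The 3 values of 73 occupy positions 4–6 → average rank 5.
The 2 values of 72 occupy positions 7–8 → average rank (7+8)/2 = 7.5.
L has value 81 → rank 2.

2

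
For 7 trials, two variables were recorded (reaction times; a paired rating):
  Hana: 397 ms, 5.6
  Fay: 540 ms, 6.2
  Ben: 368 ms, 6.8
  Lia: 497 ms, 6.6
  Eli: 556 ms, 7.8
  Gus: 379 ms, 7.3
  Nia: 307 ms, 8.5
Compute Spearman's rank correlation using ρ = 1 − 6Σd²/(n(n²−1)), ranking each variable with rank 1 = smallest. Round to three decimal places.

Ranks of variable 1: 4, 6, 2, 5, 7, 3, 1
Ranks of variable 2: 1, 2, 4, 3, 6, 5, 7
d = r₁ − r₂: 3, 4, -2, 2, 1, -2, -6
d²: 9, 16, 4, 4, 1, 4, 36; Σd² = 74
ρ = 1 − 6·74/(7·48) = 1 − 444/336 = -0.321

-0.321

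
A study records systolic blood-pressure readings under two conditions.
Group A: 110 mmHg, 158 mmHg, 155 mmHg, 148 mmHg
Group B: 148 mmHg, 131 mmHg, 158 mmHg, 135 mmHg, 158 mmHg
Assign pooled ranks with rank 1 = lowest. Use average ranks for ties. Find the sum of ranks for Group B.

25.5

Sorted (ascending): 110, 131, 135, 148, 148, 155, 158, 158, 158
The 2 values of 148 occupy positions 4–5 → average rank (4+5)/2 = 4.5.
The 3 values of 158 occupy positions 7–9 → average rank 8.
Group B values → pooled ranks: 148→4.5, 131→2, 158→8, 135→3, 158→8
Rank sum = 4.5 + 2 + 8 + 3 + 8 = 25.5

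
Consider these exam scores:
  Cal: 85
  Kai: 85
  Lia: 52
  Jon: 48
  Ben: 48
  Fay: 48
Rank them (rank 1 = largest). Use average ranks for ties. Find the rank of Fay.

Sorted (descending): 85, 85, 52, 48, 48, 48
The 2 values of 85 occupy positions 1–2 → average rank (1+2)/2 = 1.5.
The 3 values of 48 occupy positions 4–6 → average rank 5.
Fay has value 48 → rank 5.

5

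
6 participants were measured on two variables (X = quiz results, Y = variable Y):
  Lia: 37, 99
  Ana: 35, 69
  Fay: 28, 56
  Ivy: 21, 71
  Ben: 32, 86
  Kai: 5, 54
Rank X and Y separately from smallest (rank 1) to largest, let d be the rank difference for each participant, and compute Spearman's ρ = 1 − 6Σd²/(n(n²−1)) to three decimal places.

0.714

Ranks of variable 1: 6, 5, 3, 2, 4, 1
Ranks of variable 2: 6, 3, 2, 4, 5, 1
d = r₁ − r₂: 0, 2, 1, -2, -1, 0
d²: 0, 4, 1, 4, 1, 0; Σd² = 10
ρ = 1 − 6·10/(6·35) = 1 − 60/210 = 0.714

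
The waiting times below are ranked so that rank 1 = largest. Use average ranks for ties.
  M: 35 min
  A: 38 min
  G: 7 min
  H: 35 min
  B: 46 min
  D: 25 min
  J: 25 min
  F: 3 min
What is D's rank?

5.5

Sorted (descending): 46, 38, 35, 35, 25, 25, 7, 3
The 2 values of 35 occupy positions 3–4 → average rank (3+4)/2 = 3.5.
The 2 values of 25 occupy positions 5–6 → average rank (5+6)/2 = 5.5.
D has value 25 min → rank 5.5.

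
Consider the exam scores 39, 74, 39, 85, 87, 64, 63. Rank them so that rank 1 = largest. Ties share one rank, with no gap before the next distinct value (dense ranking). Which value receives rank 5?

63

Sorted (descending): 87, 85, 74, 64, 63, 39, 39
The 2 values of 39 share dense rank 6.
Remaining distinct values take the next consecutive integers.
Rank 5 → value 63.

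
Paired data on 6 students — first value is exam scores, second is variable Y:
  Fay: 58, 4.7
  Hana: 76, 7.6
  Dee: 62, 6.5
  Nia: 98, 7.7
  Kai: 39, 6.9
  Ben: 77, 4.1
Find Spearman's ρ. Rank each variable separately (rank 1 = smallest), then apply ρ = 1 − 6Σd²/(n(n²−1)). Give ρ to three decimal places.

0.257

Ranks of variable 1: 2, 4, 3, 6, 1, 5
Ranks of variable 2: 2, 5, 3, 6, 4, 1
d = r₁ − r₂: 0, -1, 0, 0, -3, 4
d²: 0, 1, 0, 0, 9, 16; Σd² = 26
ρ = 1 − 6·26/(6·35) = 1 − 156/210 = 0.257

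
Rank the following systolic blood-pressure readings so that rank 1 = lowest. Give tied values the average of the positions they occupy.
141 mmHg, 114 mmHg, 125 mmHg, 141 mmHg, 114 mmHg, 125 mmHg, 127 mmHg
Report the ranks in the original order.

6.5, 1.5, 3.5, 6.5, 1.5, 3.5, 5

Sorted (ascending): 114, 114, 125, 125, 127, 141, 141
The 2 values of 114 occupy positions 1–2 → average rank (1+2)/2 = 1.5.
The 2 values of 125 occupy positions 3–4 → average rank (3+4)/2 = 3.5.
The 2 values of 141 occupy positions 6–7 → average rank (6+7)/2 = 6.5.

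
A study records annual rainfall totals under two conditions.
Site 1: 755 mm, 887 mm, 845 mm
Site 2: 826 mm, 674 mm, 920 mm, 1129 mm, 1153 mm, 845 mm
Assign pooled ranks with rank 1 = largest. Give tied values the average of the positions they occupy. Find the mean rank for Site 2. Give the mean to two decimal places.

Sorted (descending): 1153, 1129, 920, 887, 845, 845, 826, 755, 674
The 2 values of 845 occupy positions 5–6 → average rank (5+6)/2 = 5.5.
Site 2 values → pooled ranks: 826→7, 674→9, 920→3, 1129→2, 1153→1, 845→5.5
Mean rank = (7 + 9 + 3 + 2 + 1 + 5.5) / 6 = 4.58

4.58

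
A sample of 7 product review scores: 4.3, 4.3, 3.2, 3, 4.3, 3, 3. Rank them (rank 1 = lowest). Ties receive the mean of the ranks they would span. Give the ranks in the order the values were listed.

Sorted (ascending): 3, 3, 3, 3.2, 4.3, 4.3, 4.3
The 3 values of 3 occupy positions 1–3 → average rank 2.
The 3 values of 4.3 occupy positions 5–7 → average rank 6.

6, 6, 4, 2, 6, 2, 2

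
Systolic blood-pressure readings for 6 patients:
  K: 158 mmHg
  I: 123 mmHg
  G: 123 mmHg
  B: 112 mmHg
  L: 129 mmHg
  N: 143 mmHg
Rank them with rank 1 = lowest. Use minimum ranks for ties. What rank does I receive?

2

Sorted (ascending): 112, 123, 123, 129, 143, 158
The 2 values of 123 occupy positions 2–3 → each gets rank 2.
I has value 123 mmHg → rank 2.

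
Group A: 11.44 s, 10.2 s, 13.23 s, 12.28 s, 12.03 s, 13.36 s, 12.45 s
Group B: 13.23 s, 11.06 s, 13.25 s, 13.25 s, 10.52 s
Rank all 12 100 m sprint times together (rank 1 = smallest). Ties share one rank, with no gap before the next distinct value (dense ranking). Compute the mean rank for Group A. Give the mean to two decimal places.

5.86

Sorted (ascending): 10.2, 10.52, 11.06, 11.44, 12.03, 12.28, 12.45, 13.23, 13.23, 13.25, 13.25, 13.36
The 2 values of 13.23 share dense rank 8.
The 2 values of 13.25 share dense rank 9.
Remaining distinct values take the next consecutive integers.
Group A values → pooled ranks: 11.44→4, 10.2→1, 13.23→8, 12.28→6, 12.03→5, 13.36→10, 12.45→7
Mean rank = (4 + 1 + 8 + 6 + 5 + 10 + 7) / 7 = 5.86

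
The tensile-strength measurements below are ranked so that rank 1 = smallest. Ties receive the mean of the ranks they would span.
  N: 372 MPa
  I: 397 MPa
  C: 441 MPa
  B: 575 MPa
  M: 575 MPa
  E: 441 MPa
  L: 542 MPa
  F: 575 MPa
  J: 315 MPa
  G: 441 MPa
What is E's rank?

5

Sorted (ascending): 315, 372, 397, 441, 441, 441, 542, 575, 575, 575
The 3 values of 441 occupy positions 4–6 → average rank 5.
The 3 values of 575 occupy positions 8–10 → average rank 9.
E has value 441 MPa → rank 5.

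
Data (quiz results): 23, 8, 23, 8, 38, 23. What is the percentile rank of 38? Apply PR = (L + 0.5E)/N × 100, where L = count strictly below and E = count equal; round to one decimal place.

N = 6.
Strictly below 38: 5. Equal to 38: 1.
PR = (5 + 0.5·1)/6 × 100 = 91.7

91.7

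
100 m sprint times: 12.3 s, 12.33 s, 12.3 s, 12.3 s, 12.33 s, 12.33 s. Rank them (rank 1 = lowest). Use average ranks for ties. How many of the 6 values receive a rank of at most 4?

3

Sorted (ascending): 12.3, 12.3, 12.3, 12.33, 12.33, 12.33
The 3 values of 12.3 occupy positions 1–3 → average rank 2.
The 3 values of 12.33 occupy positions 4–6 → average rank 5.
Ranks ≤ 4: {2, 2, 2} → 3 values.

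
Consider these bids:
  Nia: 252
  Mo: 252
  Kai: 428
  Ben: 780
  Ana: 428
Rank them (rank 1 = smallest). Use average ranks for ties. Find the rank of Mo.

Sorted (ascending): 252, 252, 428, 428, 780
The 2 values of 252 occupy positions 1–2 → average rank (1+2)/2 = 1.5.
The 2 values of 428 occupy positions 3–4 → average rank (3+4)/2 = 3.5.
Mo has value 252 → rank 1.5.

1.5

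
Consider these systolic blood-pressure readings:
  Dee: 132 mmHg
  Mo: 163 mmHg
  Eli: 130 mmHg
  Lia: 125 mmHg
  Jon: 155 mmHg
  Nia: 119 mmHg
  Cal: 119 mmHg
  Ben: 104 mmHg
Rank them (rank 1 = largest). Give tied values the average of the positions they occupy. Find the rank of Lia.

5

Sorted (descending): 163, 155, 132, 130, 125, 119, 119, 104
The 2 values of 119 occupy positions 6–7 → average rank (6+7)/2 = 6.5.
Lia has value 125 mmHg → rank 5.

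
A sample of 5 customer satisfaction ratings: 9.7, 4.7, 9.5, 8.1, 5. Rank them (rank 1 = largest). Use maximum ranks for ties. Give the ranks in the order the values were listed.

1, 5, 2, 3, 4

Sorted (descending): 9.7, 9.5, 8.1, 5, 4.7
No ties — each value takes its position as its rank.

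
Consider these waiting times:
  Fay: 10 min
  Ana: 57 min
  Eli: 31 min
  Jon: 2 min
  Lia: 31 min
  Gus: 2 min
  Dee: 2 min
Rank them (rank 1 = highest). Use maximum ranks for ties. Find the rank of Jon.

Sorted (descending): 57, 31, 31, 10, 2, 2, 2
The 2 values of 31 occupy positions 2–3 → each gets rank 3.
The 3 values of 2 occupy positions 5–7 → each gets rank 7.
Jon has value 2 min → rank 7.

7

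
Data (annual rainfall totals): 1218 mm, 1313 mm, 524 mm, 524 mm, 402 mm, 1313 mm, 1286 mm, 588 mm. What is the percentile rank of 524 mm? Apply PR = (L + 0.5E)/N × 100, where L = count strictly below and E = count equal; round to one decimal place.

25.0

N = 8.
Strictly below 524: 1. Equal to 524: 2.
PR = (1 + 0.5·2)/8 × 100 = 25.0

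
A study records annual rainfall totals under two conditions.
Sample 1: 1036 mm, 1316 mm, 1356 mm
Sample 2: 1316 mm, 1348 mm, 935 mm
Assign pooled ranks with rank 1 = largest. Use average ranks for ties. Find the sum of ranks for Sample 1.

Sorted (descending): 1356, 1348, 1316, 1316, 1036, 935
The 2 values of 1316 occupy positions 3–4 → average rank (3+4)/2 = 3.5.
Sample 1 values → pooled ranks: 1036→5, 1316→3.5, 1356→1
Rank sum = 5 + 3.5 + 1 = 9.5

9.5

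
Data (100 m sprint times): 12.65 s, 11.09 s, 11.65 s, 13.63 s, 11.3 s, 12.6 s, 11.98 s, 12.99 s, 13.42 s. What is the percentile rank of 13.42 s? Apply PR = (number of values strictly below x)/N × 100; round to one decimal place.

N = 9.
Strictly below 13.42: 7. Equal to 13.42: 1.
PR = 7/9 × 100 = 77.8

77.8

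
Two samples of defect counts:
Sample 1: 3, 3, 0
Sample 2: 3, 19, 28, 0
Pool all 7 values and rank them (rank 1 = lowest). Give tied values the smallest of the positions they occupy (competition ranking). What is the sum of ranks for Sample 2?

Sorted (ascending): 0, 0, 3, 3, 3, 19, 28
The 2 values of 0 occupy positions 1–2 → each gets rank 1.
The 3 values of 3 occupy positions 3–5 → each gets rank 3.
Sample 2 values → pooled ranks: 3→3, 19→6, 28→7, 0→1
Rank sum = 3 + 6 + 7 + 1 = 17

17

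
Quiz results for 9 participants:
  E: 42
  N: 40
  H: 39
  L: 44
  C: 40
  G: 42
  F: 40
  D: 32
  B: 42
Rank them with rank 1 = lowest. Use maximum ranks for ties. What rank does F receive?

5

Sorted (ascending): 32, 39, 40, 40, 40, 42, 42, 42, 44
The 3 values of 40 occupy positions 3–5 → each gets rank 5.
The 3 values of 42 occupy positions 6–8 → each gets rank 8.
F has value 40 → rank 5.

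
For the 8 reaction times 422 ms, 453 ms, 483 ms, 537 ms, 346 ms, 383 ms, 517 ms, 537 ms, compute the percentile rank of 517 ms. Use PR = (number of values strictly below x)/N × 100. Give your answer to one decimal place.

62.5

N = 8.
Strictly below 517: 5. Equal to 517: 1.
PR = 5/8 × 100 = 62.5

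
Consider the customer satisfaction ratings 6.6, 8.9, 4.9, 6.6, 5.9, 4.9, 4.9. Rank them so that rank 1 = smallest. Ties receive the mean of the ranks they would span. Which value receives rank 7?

Sorted (ascending): 4.9, 4.9, 4.9, 5.9, 6.6, 6.6, 8.9
The 3 values of 4.9 occupy positions 1–3 → average rank 2.
The 2 values of 6.6 occupy positions 5–6 → average rank (5+6)/2 = 5.5.
Rank 7 → value 8.9.

8.9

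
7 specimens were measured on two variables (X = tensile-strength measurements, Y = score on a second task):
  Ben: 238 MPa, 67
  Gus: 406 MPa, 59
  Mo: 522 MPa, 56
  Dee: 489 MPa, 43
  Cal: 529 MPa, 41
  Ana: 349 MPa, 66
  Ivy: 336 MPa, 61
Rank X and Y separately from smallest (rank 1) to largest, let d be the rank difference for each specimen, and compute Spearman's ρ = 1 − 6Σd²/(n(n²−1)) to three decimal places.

-0.929

Ranks of variable 1: 1, 4, 6, 5, 7, 3, 2
Ranks of variable 2: 7, 4, 3, 2, 1, 6, 5
d = r₁ − r₂: -6, 0, 3, 3, 6, -3, -3
d²: 36, 0, 9, 9, 36, 9, 9; Σd² = 108
ρ = 1 − 6·108/(7·48) = 1 − 648/336 = -0.929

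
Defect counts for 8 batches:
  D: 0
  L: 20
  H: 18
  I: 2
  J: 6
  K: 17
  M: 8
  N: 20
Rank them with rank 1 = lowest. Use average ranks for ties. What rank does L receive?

Sorted (ascending): 0, 2, 6, 8, 17, 18, 20, 20
The 2 values of 20 occupy positions 7–8 → average rank (7+8)/2 = 7.5.
L has value 20 → rank 7.5.

7.5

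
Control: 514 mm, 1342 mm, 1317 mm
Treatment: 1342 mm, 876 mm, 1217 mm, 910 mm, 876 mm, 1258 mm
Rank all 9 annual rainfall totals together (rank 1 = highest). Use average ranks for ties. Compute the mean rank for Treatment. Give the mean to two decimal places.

5.25

Sorted (descending): 1342, 1342, 1317, 1258, 1217, 910, 876, 876, 514
The 2 values of 1342 occupy positions 1–2 → average rank (1+2)/2 = 1.5.
The 2 values of 876 occupy positions 7–8 → average rank (7+8)/2 = 7.5.
Treatment values → pooled ranks: 1342→1.5, 876→7.5, 1217→5, 910→6, 876→7.5, 1258→4
Mean rank = (1.5 + 7.5 + 5 + 6 + 7.5 + 4) / 6 = 5.25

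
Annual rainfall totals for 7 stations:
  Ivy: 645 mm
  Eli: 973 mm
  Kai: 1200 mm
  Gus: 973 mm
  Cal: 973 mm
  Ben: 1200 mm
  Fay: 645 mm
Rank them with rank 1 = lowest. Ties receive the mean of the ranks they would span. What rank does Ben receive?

Sorted (ascending): 645, 645, 973, 973, 973, 1200, 1200
The 2 values of 645 occupy positions 1–2 → average rank (1+2)/2 = 1.5.
The 3 values of 973 occupy positions 3–5 → average rank 4.
The 2 values of 1200 occupy positions 6–7 → average rank (6+7)/2 = 6.5.
Ben has value 1200 mm → rank 6.5.

6.5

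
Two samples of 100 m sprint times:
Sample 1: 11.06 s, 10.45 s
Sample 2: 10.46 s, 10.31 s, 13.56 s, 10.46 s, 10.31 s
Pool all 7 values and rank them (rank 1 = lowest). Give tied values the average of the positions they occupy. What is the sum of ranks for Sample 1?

Sorted (ascending): 10.31, 10.31, 10.45, 10.46, 10.46, 11.06, 13.56
The 2 values of 10.31 occupy positions 1–2 → average rank (1+2)/2 = 1.5.
The 2 values of 10.46 occupy positions 4–5 → average rank (4+5)/2 = 4.5.
Sample 1 values → pooled ranks: 11.06→6, 10.45→3
Rank sum = 6 + 3 = 9

9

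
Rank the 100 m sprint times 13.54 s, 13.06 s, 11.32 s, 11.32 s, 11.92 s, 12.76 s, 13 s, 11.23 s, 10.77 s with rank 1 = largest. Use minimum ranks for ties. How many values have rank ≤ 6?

7

Sorted (descending): 13.54, 13.06, 13, 12.76, 11.92, 11.32, 11.32, 11.23, 10.77
The 2 values of 11.32 occupy positions 6–7 → each gets rank 6.
Ranks ≤ 6: {1, 2, 3, 4, 5, 6, 6} → 7 values.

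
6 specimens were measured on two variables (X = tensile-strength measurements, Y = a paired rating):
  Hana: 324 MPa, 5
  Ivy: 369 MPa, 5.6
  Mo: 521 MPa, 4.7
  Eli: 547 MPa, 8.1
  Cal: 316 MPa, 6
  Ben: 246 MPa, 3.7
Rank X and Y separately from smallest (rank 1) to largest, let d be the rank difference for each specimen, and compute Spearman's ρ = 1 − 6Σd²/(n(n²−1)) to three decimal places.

Ranks of variable 1: 3, 4, 5, 6, 2, 1
Ranks of variable 2: 3, 4, 2, 6, 5, 1
d = r₁ − r₂: 0, 0, 3, 0, -3, 0
d²: 0, 0, 9, 0, 9, 0; Σd² = 18
ρ = 1 − 6·18/(6·35) = 1 − 108/210 = 0.486

0.486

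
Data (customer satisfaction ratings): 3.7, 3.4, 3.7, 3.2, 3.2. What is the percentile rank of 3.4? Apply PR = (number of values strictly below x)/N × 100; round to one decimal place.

N = 5.
Strictly below 3.4: 2. Equal to 3.4: 1.
PR = 2/5 × 100 = 40.0

40.0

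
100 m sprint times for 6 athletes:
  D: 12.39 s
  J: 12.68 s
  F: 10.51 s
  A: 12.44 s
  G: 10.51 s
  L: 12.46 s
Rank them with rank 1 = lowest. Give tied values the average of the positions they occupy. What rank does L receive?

Sorted (ascending): 10.51, 10.51, 12.39, 12.44, 12.46, 12.68
The 2 values of 10.51 occupy positions 1–2 → average rank (1+2)/2 = 1.5.
L has value 12.46 s → rank 5.

5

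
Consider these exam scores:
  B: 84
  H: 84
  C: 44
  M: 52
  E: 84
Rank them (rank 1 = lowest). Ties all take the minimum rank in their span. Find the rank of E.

Sorted (ascending): 44, 52, 84, 84, 84
The 3 values of 84 occupy positions 3–5 → each gets rank 3.
E has value 84 → rank 3.

3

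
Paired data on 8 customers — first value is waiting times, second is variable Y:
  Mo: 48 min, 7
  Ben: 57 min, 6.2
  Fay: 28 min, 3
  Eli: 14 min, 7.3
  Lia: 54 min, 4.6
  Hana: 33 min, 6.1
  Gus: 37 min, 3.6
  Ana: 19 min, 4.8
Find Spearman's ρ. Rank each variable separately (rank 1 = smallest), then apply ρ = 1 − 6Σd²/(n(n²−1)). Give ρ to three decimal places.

Ranks of variable 1: 6, 8, 3, 1, 7, 4, 5, 2
Ranks of variable 2: 7, 6, 1, 8, 3, 5, 2, 4
d = r₁ − r₂: -1, 2, 2, -7, 4, -1, 3, -2
d²: 1, 4, 4, 49, 16, 1, 9, 4; Σd² = 88
ρ = 1 − 6·88/(8·63) = 1 − 528/504 = -0.048

-0.048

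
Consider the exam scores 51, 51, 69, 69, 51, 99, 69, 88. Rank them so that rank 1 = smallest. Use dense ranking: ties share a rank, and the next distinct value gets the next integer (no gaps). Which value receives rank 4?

99

Sorted (ascending): 51, 51, 51, 69, 69, 69, 88, 99
The 3 values of 51 share dense rank 1.
The 3 values of 69 share dense rank 2.
Remaining distinct values take the next consecutive integers.
Rank 4 → value 99.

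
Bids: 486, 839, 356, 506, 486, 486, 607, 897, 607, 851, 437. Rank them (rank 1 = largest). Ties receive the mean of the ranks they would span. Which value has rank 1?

Sorted (descending): 897, 851, 839, 607, 607, 506, 486, 486, 486, 437, 356
The 2 values of 607 occupy positions 4–5 → average rank (4+5)/2 = 4.5.
The 3 values of 486 occupy positions 7–9 → average rank 8.
Rank 1 → value 897.

897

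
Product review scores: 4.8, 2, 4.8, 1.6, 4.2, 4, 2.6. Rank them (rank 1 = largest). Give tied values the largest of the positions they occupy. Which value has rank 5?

Sorted (descending): 4.8, 4.8, 4.2, 4, 2.6, 2, 1.6
The 2 values of 4.8 occupy positions 1–2 → each gets rank 2.
Rank 5 → value 2.6.

2.6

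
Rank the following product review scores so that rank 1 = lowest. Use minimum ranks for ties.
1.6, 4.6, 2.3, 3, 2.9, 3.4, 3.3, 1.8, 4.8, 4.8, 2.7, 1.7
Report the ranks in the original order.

Sorted (ascending): 1.6, 1.7, 1.8, 2.3, 2.7, 2.9, 3, 3.3, 3.4, 4.6, 4.8, 4.8
The 2 values of 4.8 occupy positions 11–12 → each gets rank 11.

1, 10, 4, 7, 6, 9, 8, 3, 11, 11, 5, 2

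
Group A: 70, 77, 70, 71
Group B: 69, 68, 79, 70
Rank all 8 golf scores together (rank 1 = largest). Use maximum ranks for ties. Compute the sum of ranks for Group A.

17

Sorted (descending): 79, 77, 71, 70, 70, 70, 69, 68
The 3 values of 70 occupy positions 4–6 → each gets rank 6.
Group A values → pooled ranks: 70→6, 77→2, 70→6, 71→3
Rank sum = 6 + 2 + 6 + 3 = 17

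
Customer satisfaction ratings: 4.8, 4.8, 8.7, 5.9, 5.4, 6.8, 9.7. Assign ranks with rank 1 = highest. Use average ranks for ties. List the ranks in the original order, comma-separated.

6.5, 6.5, 2, 4, 5, 3, 1

Sorted (descending): 9.7, 8.7, 6.8, 5.9, 5.4, 4.8, 4.8
The 2 values of 4.8 occupy positions 6–7 → average rank (6+7)/2 = 6.5.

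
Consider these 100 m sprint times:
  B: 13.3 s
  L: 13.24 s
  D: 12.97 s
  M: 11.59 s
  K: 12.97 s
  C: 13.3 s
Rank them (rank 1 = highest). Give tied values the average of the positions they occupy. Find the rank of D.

Sorted (descending): 13.3, 13.3, 13.24, 12.97, 12.97, 11.59
The 2 values of 13.3 occupy positions 1–2 → average rank (1+2)/2 = 1.5.
The 2 values of 12.97 occupy positions 4–5 → average rank (4+5)/2 = 4.5.
D has value 12.97 s → rank 4.5.

4.5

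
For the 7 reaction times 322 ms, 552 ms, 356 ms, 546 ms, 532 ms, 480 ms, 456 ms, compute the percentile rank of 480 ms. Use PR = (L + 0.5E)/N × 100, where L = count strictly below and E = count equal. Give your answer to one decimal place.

N = 7.
Strictly below 480: 3. Equal to 480: 1.
PR = (3 + 0.5·1)/7 × 100 = 50.0

50.0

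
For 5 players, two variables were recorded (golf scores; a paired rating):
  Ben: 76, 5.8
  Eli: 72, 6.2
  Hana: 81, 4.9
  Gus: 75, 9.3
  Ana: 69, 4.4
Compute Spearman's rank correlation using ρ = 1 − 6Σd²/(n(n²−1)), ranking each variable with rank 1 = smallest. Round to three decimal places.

0.100

Ranks of variable 1: 4, 2, 5, 3, 1
Ranks of variable 2: 3, 4, 2, 5, 1
d = r₁ − r₂: 1, -2, 3, -2, 0
d²: 1, 4, 9, 4, 0; Σd² = 18
ρ = 1 − 6·18/(5·24) = 1 − 108/120 = 0.100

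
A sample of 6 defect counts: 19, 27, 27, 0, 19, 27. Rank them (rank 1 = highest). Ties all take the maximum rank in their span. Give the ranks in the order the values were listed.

5, 3, 3, 6, 5, 3

Sorted (descending): 27, 27, 27, 19, 19, 0
The 3 values of 27 occupy positions 1–3 → each gets rank 3.
The 2 values of 19 occupy positions 4–5 → each gets rank 5.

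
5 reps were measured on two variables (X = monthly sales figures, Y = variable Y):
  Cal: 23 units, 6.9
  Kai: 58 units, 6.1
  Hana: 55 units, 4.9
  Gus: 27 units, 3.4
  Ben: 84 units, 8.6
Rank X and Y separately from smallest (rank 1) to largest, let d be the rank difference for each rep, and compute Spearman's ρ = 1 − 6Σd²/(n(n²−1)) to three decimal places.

0.400

Ranks of variable 1: 1, 4, 3, 2, 5
Ranks of variable 2: 4, 3, 2, 1, 5
d = r₁ − r₂: -3, 1, 1, 1, 0
d²: 9, 1, 1, 1, 0; Σd² = 12
ρ = 1 − 6·12/(5·24) = 1 − 72/120 = 0.400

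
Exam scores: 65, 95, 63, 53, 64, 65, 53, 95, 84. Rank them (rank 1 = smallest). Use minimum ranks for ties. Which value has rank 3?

Sorted (ascending): 53, 53, 63, 64, 65, 65, 84, 95, 95
The 2 values of 53 occupy positions 1–2 → each gets rank 1.
The 2 values of 65 occupy positions 5–6 → each gets rank 5.
The 2 values of 95 occupy positions 8–9 → each gets rank 8.
Rank 3 → value 63.

63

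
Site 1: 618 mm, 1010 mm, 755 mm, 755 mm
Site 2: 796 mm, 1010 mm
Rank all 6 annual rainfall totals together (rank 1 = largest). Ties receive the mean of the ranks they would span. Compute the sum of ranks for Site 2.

4.5

Sorted (descending): 1010, 1010, 796, 755, 755, 618
The 2 values of 1010 occupy positions 1–2 → average rank (1+2)/2 = 1.5.
The 2 values of 755 occupy positions 4–5 → average rank (4+5)/2 = 4.5.
Site 2 values → pooled ranks: 796→3, 1010→1.5
Rank sum = 3 + 1.5 = 4.5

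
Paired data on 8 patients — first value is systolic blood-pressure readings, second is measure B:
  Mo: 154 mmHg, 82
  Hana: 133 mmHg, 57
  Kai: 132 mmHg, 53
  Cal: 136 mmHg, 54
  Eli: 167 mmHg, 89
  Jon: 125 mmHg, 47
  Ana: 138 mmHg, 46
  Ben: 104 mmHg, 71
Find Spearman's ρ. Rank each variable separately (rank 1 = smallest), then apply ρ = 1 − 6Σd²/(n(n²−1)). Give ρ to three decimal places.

Ranks of variable 1: 7, 4, 3, 5, 8, 2, 6, 1
Ranks of variable 2: 7, 5, 3, 4, 8, 2, 1, 6
d = r₁ − r₂: 0, -1, 0, 1, 0, 0, 5, -5
d²: 0, 1, 0, 1, 0, 0, 25, 25; Σd² = 52
ρ = 1 − 6·52/(8·63) = 1 − 312/504 = 0.381

0.381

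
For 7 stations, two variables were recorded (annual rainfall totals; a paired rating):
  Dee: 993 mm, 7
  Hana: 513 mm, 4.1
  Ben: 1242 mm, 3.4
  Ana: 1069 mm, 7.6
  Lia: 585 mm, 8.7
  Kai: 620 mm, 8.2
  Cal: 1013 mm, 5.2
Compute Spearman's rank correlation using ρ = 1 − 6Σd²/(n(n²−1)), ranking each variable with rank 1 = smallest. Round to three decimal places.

-0.357

Ranks of variable 1: 4, 1, 7, 6, 2, 3, 5
Ranks of variable 2: 4, 2, 1, 5, 7, 6, 3
d = r₁ − r₂: 0, -1, 6, 1, -5, -3, 2
d²: 0, 1, 36, 1, 25, 9, 4; Σd² = 76
ρ = 1 − 6·76/(7·48) = 1 − 456/336 = -0.357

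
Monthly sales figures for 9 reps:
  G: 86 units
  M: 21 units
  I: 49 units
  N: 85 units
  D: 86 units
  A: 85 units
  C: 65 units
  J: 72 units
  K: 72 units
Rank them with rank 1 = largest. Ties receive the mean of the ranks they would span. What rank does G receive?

1.5

Sorted (descending): 86, 86, 85, 85, 72, 72, 65, 49, 21
The 2 values of 86 occupy positions 1–2 → average rank (1+2)/2 = 1.5.
The 2 values of 85 occupy positions 3–4 → average rank (3+4)/2 = 3.5.
The 2 values of 72 occupy positions 5–6 → average rank (5+6)/2 = 5.5.
G has value 86 units → rank 1.5.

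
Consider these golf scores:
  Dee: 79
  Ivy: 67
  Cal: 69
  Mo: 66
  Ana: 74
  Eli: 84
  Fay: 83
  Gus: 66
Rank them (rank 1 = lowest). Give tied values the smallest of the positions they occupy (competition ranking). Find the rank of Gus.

Sorted (ascending): 66, 66, 67, 69, 74, 79, 83, 84
The 2 values of 66 occupy positions 1–2 → each gets rank 1.
Gus has value 66 → rank 1.

1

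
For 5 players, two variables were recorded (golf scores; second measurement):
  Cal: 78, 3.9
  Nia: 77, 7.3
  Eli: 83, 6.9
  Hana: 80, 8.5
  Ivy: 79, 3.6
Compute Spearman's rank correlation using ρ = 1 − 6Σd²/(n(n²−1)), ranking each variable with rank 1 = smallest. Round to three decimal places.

Ranks of variable 1: 2, 1, 5, 4, 3
Ranks of variable 2: 2, 4, 3, 5, 1
d = r₁ − r₂: 0, -3, 2, -1, 2
d²: 0, 9, 4, 1, 4; Σd² = 18
ρ = 1 − 6·18/(5·24) = 1 − 108/120 = 0.100

0.100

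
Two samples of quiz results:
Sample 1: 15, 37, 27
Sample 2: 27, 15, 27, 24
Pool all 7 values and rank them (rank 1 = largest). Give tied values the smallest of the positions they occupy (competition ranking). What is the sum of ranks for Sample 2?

15

Sorted (descending): 37, 27, 27, 27, 24, 15, 15
The 3 values of 27 occupy positions 2–4 → each gets rank 2.
The 2 values of 15 occupy positions 6–7 → each gets rank 6.
Sample 2 values → pooled ranks: 27→2, 15→6, 27→2, 24→5
Rank sum = 2 + 6 + 2 + 5 = 15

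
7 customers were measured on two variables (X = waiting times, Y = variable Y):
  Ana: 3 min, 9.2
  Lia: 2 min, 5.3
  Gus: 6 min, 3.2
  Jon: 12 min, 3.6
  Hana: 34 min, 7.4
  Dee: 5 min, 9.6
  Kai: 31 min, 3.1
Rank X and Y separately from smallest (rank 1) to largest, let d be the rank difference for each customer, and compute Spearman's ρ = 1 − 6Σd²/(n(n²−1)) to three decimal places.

Ranks of variable 1: 2, 1, 4, 5, 7, 3, 6
Ranks of variable 2: 6, 4, 2, 3, 5, 7, 1
d = r₁ − r₂: -4, -3, 2, 2, 2, -4, 5
d²: 16, 9, 4, 4, 4, 16, 25; Σd² = 78
ρ = 1 − 6·78/(7·48) = 1 − 468/336 = -0.393

-0.393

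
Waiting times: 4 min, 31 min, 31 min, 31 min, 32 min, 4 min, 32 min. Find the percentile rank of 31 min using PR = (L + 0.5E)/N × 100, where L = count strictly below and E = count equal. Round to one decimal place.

N = 7.
Strictly below 31: 2. Equal to 31: 3.
PR = (2 + 0.5·3)/7 × 100 = 50.0

50.0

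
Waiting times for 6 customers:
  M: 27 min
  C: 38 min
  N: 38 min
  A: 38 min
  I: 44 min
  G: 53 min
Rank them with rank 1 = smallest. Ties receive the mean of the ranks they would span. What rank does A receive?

Sorted (ascending): 27, 38, 38, 38, 44, 53
The 3 values of 38 occupy positions 2–4 → average rank 3.
A has value 38 min → rank 3.

3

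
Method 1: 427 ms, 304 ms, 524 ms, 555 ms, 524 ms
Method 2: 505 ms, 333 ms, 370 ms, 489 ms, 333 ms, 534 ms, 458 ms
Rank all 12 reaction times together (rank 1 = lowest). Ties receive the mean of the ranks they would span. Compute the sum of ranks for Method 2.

Sorted (ascending): 304, 333, 333, 370, 427, 458, 489, 505, 524, 524, 534, 555
The 2 values of 333 occupy positions 2–3 → average rank (2+3)/2 = 2.5.
The 2 values of 524 occupy positions 9–10 → average rank (9+10)/2 = 9.5.
Method 2 values → pooled ranks: 505→8, 333→2.5, 370→4, 489→7, 333→2.5, 534→11, 458→6
Rank sum = 8 + 2.5 + 4 + 7 + 2.5 + 11 + 6 = 41

41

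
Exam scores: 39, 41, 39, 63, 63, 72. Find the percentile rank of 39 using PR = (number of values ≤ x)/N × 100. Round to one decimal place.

N = 6.
Strictly below 39: 0. Equal to 39: 2.
PR = 2/6 × 100 = 33.3

33.3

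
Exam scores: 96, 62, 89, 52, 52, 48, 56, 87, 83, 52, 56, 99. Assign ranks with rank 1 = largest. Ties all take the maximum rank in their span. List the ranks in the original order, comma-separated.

Sorted (descending): 99, 96, 89, 87, 83, 62, 56, 56, 52, 52, 52, 48
The 2 values of 56 occupy positions 7–8 → each gets rank 8.
The 3 values of 52 occupy positions 9–11 → each gets rank 11.

2, 6, 3, 11, 11, 12, 8, 4, 5, 11, 8, 1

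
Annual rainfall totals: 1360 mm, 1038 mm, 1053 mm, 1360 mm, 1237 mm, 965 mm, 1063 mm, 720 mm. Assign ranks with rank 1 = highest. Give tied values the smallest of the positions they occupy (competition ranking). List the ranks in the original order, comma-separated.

Sorted (descending): 1360, 1360, 1237, 1063, 1053, 1038, 965, 720
The 2 values of 1360 occupy positions 1–2 → each gets rank 1.

1, 6, 5, 1, 3, 7, 4, 8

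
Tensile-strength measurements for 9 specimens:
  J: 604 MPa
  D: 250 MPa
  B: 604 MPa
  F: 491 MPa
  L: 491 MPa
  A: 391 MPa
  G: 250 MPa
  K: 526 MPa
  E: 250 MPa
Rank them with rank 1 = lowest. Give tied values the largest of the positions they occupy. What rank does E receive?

3

Sorted (ascending): 250, 250, 250, 391, 491, 491, 526, 604, 604
The 3 values of 250 occupy positions 1–3 → each gets rank 3.
The 2 values of 491 occupy positions 5–6 → each gets rank 6.
The 2 values of 604 occupy positions 8–9 → each gets rank 9.
E has value 250 MPa → rank 3.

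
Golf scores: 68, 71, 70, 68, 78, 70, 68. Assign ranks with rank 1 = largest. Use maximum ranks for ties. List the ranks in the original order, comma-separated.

Sorted (descending): 78, 71, 70, 70, 68, 68, 68
The 2 values of 70 occupy positions 3–4 → each gets rank 4.
The 3 values of 68 occupy positions 5–7 → each gets rank 7.

7, 2, 4, 7, 1, 4, 7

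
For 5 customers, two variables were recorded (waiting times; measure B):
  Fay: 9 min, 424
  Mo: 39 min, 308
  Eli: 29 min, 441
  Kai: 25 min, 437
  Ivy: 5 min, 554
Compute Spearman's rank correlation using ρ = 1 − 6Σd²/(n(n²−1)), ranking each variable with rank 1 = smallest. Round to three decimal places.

-0.600

Ranks of variable 1: 2, 5, 4, 3, 1
Ranks of variable 2: 2, 1, 4, 3, 5
d = r₁ − r₂: 0, 4, 0, 0, -4
d²: 0, 16, 0, 0, 16; Σd² = 32
ρ = 1 − 6·32/(5·24) = 1 − 192/120 = -0.600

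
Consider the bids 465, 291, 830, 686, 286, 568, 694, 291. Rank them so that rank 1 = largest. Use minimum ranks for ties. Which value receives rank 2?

Sorted (descending): 830, 694, 686, 568, 465, 291, 291, 286
The 2 values of 291 occupy positions 6–7 → each gets rank 6.
Rank 2 → value 694.

694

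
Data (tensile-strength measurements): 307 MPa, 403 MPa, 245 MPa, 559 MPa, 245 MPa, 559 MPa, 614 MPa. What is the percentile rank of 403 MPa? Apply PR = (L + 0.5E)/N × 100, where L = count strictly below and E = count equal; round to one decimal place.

N = 7.
Strictly below 403: 3. Equal to 403: 1.
PR = (3 + 0.5·1)/7 × 100 = 50.0

50.0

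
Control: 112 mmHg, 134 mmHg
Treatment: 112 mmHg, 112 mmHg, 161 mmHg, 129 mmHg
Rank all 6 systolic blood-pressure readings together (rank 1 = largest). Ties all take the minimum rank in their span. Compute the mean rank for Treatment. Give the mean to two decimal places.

Sorted (descending): 161, 134, 129, 112, 112, 112
The 3 values of 112 occupy positions 4–6 → each gets rank 4.
Treatment values → pooled ranks: 112→4, 112→4, 161→1, 129→3
Mean rank = (4 + 4 + 1 + 3) / 4 = 3.00

3.00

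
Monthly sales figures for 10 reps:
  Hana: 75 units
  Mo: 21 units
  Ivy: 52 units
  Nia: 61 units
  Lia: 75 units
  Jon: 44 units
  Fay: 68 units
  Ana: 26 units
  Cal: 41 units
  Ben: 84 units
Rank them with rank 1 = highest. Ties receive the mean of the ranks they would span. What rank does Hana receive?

2.5

Sorted (descending): 84, 75, 75, 68, 61, 52, 44, 41, 26, 21
The 2 values of 75 occupy positions 2–3 → average rank (2+3)/2 = 2.5.
Hana has value 75 units → rank 2.5.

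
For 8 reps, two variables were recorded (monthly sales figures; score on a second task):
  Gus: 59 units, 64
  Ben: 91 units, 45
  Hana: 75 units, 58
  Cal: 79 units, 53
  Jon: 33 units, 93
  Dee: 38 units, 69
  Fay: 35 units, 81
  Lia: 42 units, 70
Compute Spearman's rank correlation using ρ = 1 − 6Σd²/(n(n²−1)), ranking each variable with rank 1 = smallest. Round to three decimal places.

-0.976

Ranks of variable 1: 5, 8, 6, 7, 1, 3, 2, 4
Ranks of variable 2: 4, 1, 3, 2, 8, 5, 7, 6
d = r₁ − r₂: 1, 7, 3, 5, -7, -2, -5, -2
d²: 1, 49, 9, 25, 49, 4, 25, 4; Σd² = 166
ρ = 1 − 6·166/(8·63) = 1 − 996/504 = -0.976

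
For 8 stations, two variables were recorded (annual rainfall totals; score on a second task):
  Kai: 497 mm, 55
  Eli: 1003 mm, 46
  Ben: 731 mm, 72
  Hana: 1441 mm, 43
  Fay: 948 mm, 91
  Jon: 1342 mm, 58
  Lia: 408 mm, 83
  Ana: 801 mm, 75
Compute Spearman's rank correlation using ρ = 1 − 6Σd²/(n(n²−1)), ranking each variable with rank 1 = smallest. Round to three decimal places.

-0.524

Ranks of variable 1: 2, 6, 3, 8, 5, 7, 1, 4
Ranks of variable 2: 3, 2, 5, 1, 8, 4, 7, 6
d = r₁ − r₂: -1, 4, -2, 7, -3, 3, -6, -2
d²: 1, 16, 4, 49, 9, 9, 36, 4; Σd² = 128
ρ = 1 − 6·128/(8·63) = 1 − 768/504 = -0.524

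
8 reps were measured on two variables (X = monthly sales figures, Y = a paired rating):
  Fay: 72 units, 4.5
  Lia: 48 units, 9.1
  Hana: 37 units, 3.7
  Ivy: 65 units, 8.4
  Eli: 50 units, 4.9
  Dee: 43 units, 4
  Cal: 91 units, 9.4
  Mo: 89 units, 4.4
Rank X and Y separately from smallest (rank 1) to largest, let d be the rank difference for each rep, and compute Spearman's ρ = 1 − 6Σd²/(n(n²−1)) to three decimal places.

Ranks of variable 1: 6, 3, 1, 5, 4, 2, 8, 7
Ranks of variable 2: 4, 7, 1, 6, 5, 2, 8, 3
d = r₁ − r₂: 2, -4, 0, -1, -1, 0, 0, 4
d²: 4, 16, 0, 1, 1, 0, 0, 16; Σd² = 38
ρ = 1 − 6·38/(8·63) = 1 − 228/504 = 0.548

0.548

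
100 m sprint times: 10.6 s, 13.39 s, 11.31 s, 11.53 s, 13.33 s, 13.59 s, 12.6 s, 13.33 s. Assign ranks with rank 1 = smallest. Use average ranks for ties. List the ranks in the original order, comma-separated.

Sorted (ascending): 10.6, 11.31, 11.53, 12.6, 13.33, 13.33, 13.39, 13.59
The 2 values of 13.33 occupy positions 5–6 → average rank (5+6)/2 = 5.5.

1, 7, 2, 3, 5.5, 8, 4, 5.5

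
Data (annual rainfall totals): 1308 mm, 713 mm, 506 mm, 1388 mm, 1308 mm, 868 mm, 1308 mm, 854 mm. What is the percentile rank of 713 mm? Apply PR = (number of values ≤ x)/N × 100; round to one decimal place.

25.0

N = 8.
Strictly below 713: 1. Equal to 713: 1.
PR = 2/8 × 100 = 25.0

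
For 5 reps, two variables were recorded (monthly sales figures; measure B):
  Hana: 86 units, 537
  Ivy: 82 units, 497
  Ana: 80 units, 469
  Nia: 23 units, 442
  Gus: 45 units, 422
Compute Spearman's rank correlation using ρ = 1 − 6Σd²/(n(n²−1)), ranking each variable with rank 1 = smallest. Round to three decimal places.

0.900

Ranks of variable 1: 5, 4, 3, 1, 2
Ranks of variable 2: 5, 4, 3, 2, 1
d = r₁ − r₂: 0, 0, 0, -1, 1
d²: 0, 0, 0, 1, 1; Σd² = 2
ρ = 1 − 6·2/(5·24) = 1 − 12/120 = 0.900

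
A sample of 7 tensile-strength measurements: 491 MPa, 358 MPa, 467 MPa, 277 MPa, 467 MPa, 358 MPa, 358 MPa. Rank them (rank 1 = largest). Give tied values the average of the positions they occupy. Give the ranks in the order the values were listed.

Sorted (descending): 491, 467, 467, 358, 358, 358, 277
The 2 values of 467 occupy positions 2–3 → average rank (2+3)/2 = 2.5.
The 3 values of 358 occupy positions 4–6 → average rank 5.

1, 5, 2.5, 7, 2.5, 5, 5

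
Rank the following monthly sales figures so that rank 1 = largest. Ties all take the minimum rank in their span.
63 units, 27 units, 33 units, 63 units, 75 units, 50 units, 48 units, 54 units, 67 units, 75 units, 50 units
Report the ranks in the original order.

Sorted (descending): 75, 75, 67, 63, 63, 54, 50, 50, 48, 33, 27
The 2 values of 75 occupy positions 1–2 → each gets rank 1.
The 2 values of 63 occupy positions 4–5 → each gets rank 4.
The 2 values of 50 occupy positions 7–8 → each gets rank 7.

4, 11, 10, 4, 1, 7, 9, 6, 3, 1, 7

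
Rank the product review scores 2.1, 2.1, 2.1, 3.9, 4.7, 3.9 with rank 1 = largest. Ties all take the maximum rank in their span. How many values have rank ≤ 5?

Sorted (descending): 4.7, 3.9, 3.9, 2.1, 2.1, 2.1
The 2 values of 3.9 occupy positions 2–3 → each gets rank 3.
The 3 values of 2.1 occupy positions 4–6 → each gets rank 6.
Ranks ≤ 5: {1, 3, 3} → 3 values.

3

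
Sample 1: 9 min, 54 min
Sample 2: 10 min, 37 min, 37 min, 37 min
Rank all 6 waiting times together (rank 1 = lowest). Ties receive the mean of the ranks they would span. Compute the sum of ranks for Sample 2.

14

Sorted (ascending): 9, 10, 37, 37, 37, 54
The 3 values of 37 occupy positions 3–5 → average rank 4.
Sample 2 values → pooled ranks: 10→2, 37→4, 37→4, 37→4
Rank sum = 2 + 4 + 4 + 4 = 14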